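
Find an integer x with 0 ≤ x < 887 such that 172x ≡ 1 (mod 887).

624

gcd(887, 172) = 1  (887 = 5×172 + 27, 172 = 6×27 + 10, 27 = 2×10 + 7, 10 = 1×7 + 3, 7 = 2×3 + 1, 3 = 3×1).
Back-substituting, 172×(-263) + 887×(51) = 1.
So 172×-263 ≡ 1 (mod 887), and -263 mod 887 = 624.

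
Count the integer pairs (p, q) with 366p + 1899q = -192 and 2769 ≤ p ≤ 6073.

gcd(1899, 366) = 3  (1899 = 5*366 + 69, 366 = 5*69 + 21, 69 = 3*21 + 6, 21 = 3*6 + 3, 6 = 2*3).
Back-substituting, 366*(275) + 1899*(-53) = 3.
Scale by -64: particular solution (-17600, 3392); reduce p mod 633: (124, -24).
General solution: p = 124 + 633t, q = -24 - 122t for integer t.
2769 ≤ 124 + 633t ≤ 6073 gives t ∈ [5, 9], which is 5 values.

5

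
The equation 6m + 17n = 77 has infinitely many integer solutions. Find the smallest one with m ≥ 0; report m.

gcd(17, 6):
  17 = 2*6 + 5
  6 = 1*5 + 1
  5 = 5*1
so gcd(17, 6) = 1.
1 divides 77, so solutions exist.
Back-substitute for Bézout coefficients:
  1 = 6 - 1*5
  ... = 6*(3) + 17*(-1)
Scale by 77/1 = 77: (m₀, n₀) = (231, -77).
General solution: m = 231 + 17t, n = -77 - 6t for integer t.
m ≥ 0: smallest is 231 mod 17 = 10 (at t = -13), with n = 1.

10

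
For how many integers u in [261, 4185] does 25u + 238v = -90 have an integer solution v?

17

gcd(238, 25) = 1.
By Bézout, 25*(-19) + 238*(2) = 1.
Particular solution: (44, -5).
General solution: u = 44 + 238t, v = -5 - 25t for integer t.
261 ≤ 44 + 238t ≤ 4185 gives t ∈ [1, 17], which is 17 values.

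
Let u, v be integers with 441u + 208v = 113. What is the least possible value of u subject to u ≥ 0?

gcd(441, 208):
  441 = 2*208 + 25
  208 = 8*25 + 8
  25 = 3*8 + 1
  8 = 8*1
so gcd(441, 208) = 1.
1 divides 113, so solutions exist.
Back-substitute for Bézout coefficients:
  1 = 25 - 3*8
  ... = 441*(25) + 208*(-53)
Scale by 113/1 = 113: (u₀, v₀) = (2825, -5989).
General solution: u = 2825 + 208t, v = -5989 - 441t for integer t.
u ≥ 0: smallest is 2825 mod 208 = 121 (at t = -13), with v = -256.

121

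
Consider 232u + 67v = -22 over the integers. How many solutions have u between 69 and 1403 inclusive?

20

gcd(232, 67):
  232 = 3*67 + 31
  67 = 2*31 + 5
  31 = 6*5 + 1
  5 = 5*1
so gcd(232, 67) = 1.
Back-substitute for Bézout coefficients:
  1 = 31 - 6*5
  ... = 232*(13) + 67*(-45)
Scale by -22: particular solution (-286, 990); reduce u mod 67: (49, -170).
General solution: u = 49 + 67t, v = -170 - 232t for integer t.
69 ≤ 49 + 67t ≤ 1403 gives t ∈ [1, 20], which is 20 values.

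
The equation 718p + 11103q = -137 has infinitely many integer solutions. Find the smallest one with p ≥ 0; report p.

1840

gcd(11103, 718) = 1  (11103 = 15×718 + 333, 718 = 2×333 + 52, 333 = 6×52 + 21, 52 = 2×21 + 10, 21 = 2×10 + 1, 10 = 10×1).
1 divides -137, so solutions exist.
Back-substituting, 718×(-1067) + 11103×(69) = 1.
Scale by -137/1 = -137: (p₀, q₀) = (146179, -9453).
General solution: p = 146179 + 11103t, q = -9453 - 718t for integer t.
p ≥ 0: smallest is 146179 mod 11103 = 1840 (at t = -13), with q = -119.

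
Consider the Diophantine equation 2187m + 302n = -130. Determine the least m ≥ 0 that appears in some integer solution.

gcd(2187, 302):
  2187 = 7·302 + 73
  302 = 4·73 + 10
  73 = 7·10 + 3
  10 = 3·3 + 1
  3 = 3·1
so gcd(2187, 302) = 1.
1 divides -130, so solutions exist.
Back-substitute for Bézout coefficients:
  1 = 10 - 3·3
  ... = 2187·(-91) + 302·(659)
Scale by -130/1 = -130: (m₀, n₀) = (11830, -85670).
General solution: m = 11830 + 302t, n = -85670 - 2187t for integer t.
m ≥ 0: smallest is 11830 mod 302 = 52 (at t = -39), with n = -377.

52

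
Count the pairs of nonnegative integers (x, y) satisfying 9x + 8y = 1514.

gcd(9, 8) = 1.
By Bézout, 9·(1) + 8·(-1) = 1.
One solution: (2, 187).
General: x = 2 + 8t, y = 187 - 9t.
x ≥ 0 ⇒ t ≥ 0; y ≥ 0 ⇒ t ≤ 20. So t ∈ [0, 20]: 21 solutions.

21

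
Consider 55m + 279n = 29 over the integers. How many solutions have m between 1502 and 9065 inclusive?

27

gcd(279, 55) = 1  (279 = 5·55 + 4, 55 = 13·4 + 3, 4 = 1·3 + 1, 3 = 3·1).
Back-substituting, 55·(-71) + 279·(14) = 1.
Scale by 29: particular solution (-2059, 406); reduce m mod 279: (173, -34).
General solution: m = 173 + 279t, n = -34 - 55t for integer t.
1502 ≤ 173 + 279t ≤ 9065 gives t ∈ [5, 31], which is 27 values.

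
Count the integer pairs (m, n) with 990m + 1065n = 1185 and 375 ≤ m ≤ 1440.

gcd(1065, 990) = 15.
By Bézout, 990×(14) + 1065×(-13) = 15.
Particular solution: (41, -37).
General solution: m = 41 + 71t, n = -37 - 66t for integer t.
375 ≤ 41 + 71t ≤ 1440 gives t ∈ [5, 19], which is 15 values.

15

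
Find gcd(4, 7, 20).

1

gcd(7, 4) = 1.
gcd(1, 20) = 1.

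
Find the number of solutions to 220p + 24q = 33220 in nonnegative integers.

gcd(220, 24):
  220 = 9·24 + 4
  24 = 6·4
so gcd(220, 24) = 4.
Back-substitute for Bézout coefficients:
  4 = 220 - 9·24
  ... = 220·(1) + 24·(-9)
Scale by 8305: one solution is (8305, -74745). Reduce p mod 6: (1, 1375).
General: p = 1 + 6t, q = 1375 - 55t.
p ≥ 0 ⇒ t ≥ 0; q ≥ 0 ⇒ t ≤ 25. So t ∈ [0, 25]: 26 solutions.

26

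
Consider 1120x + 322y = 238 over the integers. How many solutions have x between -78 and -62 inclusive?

0

gcd(1120, 322):
  1120 = 3×322 + 154
  322 = 2×154 + 14
  154 = 11×14
so gcd(1120, 322) = 14.
Back-substitute for Bézout coefficients:
  14 = 322 - 2×154
  ... = 1120×(-2) + 322×(7)
Scale by 17: particular solution (-34, 119); reduce x mod 23: (12, -41).
General solution: x = 12 + 23t, y = -41 - 80t for integer t.
-78 ≤ 12 + 23t ≤ -62 gives t ∈ [-3, -4], which is 0 values.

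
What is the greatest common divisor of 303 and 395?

gcd(395, 303) = 1  (395 = 1·303 + 92, 303 = 3·92 + 27, 92 = 3·27 + 11, 27 = 2·11 + 5, 11 = 2·5 + 1, 5 = 5·1).

1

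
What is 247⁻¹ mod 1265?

548

gcd(1265, 247) = 1.
By Bézout, 247*(548) + 1265*(-107) = 1.
So 247*548 ≡ 1 (mod 1265), and 548 mod 1265 = 548.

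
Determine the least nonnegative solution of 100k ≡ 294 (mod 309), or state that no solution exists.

108

gcd(309, 100):
  309 = 3*100 + 9
  100 = 11*9 + 1
  9 = 9*1
so gcd(309, 100) = 1.
1 divides 294, so solutions exist.
Back-substitute for Bézout coefficients:
  1 = 100 - 11*9
  ... = 100*(34) + 309*(-11)
So 100*(34) ≡ 1 (mod 309); multiply by 294: k ≡ 9996 (mod 309).
Smallest nonnegative: k = 9996 mod 309 = 108.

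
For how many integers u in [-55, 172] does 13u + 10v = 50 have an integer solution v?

gcd(13, 10) = 1.
By Bézout, 13*(-3) + 10*(4) = 1.
Particular solution: (0, 5).
General solution: u = 0 + 10t, v = 5 - 13t for integer t.
-55 ≤ 0 + 10t ≤ 172 gives t ∈ [-5, 17], which is 23 values.

23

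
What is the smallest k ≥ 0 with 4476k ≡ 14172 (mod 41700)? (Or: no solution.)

gcd(41700, 4476) = 12.
12 divides 14172, so solutions exist.
By Bézout, 4476·(-913) + 41700·(98) = 12.
So 4476·(-913) ≡ 12 (mod 41700); multiply by 1181: k ≡ -1078253 (mod 3475).
Smallest nonnegative: k = -1078253 mod 3475 = 2472.

2472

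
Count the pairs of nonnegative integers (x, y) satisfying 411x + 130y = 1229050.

23

gcd(411, 130) = 1  (411 = 3*130 + 21, 130 = 6*21 + 4, 21 = 5*4 + 1, 4 = 4*1).
Back-substituting, 411*(31) + 130*(-98) = 1.
Scale by 1229050: one solution is (38100550, -120446900). Reduce x mod 130: (20, 9391).
General: x = 20 + 130t, y = 9391 - 411t.
x ≥ 0 ⇒ t ≥ 0; y ≥ 0 ⇒ t ≤ 22. So t ∈ [0, 22]: 23 solutions.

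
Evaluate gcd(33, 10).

1

gcd(33, 10):
  33 = 3×10 + 3
  10 = 3×3 + 1
  3 = 3×1
so gcd(33, 10) = 1.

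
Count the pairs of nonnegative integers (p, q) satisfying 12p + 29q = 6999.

20

gcd(29, 12) = 1.
By Bézout, 12·(-12) + 29·(5) = 1.
One solution: (25, 231).
General: p = 25 + 29t, q = 231 - 12t.
p ≥ 0 ⇒ t ≥ 0; q ≥ 0 ⇒ t ≤ 19. So t ∈ [0, 19]: 20 solutions.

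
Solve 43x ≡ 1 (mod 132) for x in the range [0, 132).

gcd(132, 43) = 1  (132 = 3·43 + 3, 43 = 14·3 + 1, 3 = 3·1).
Back-substituting, 43·(43) + 132·(-14) = 1.
So 43·43 ≡ 1 (mod 132), and 43 mod 132 = 43.

43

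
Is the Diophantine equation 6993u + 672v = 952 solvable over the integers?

gcd(6993, 672):
  6993 = 10*672 + 273
  672 = 2*273 + 126
  273 = 2*126 + 21
  126 = 6*21
so gcd(6993, 672) = 21.
21 does not divide 952 (remainder 7), so no integer solutions.

no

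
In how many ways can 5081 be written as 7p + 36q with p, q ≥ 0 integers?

gcd(36, 7) = 1.
By Bézout, 7·(-5) + 36·(1) = 1.
One solution: (11, 139).
General: p = 11 + 36t, q = 139 - 7t.
p ≥ 0 ⇒ t ≥ 0; q ≥ 0 ⇒ t ≤ 19. So t ∈ [0, 19]: 20 solutions.

20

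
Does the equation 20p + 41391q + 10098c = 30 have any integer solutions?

gcd(41391, 20) = 1  (41391 = 2069*20 + 11, 20 = 1*11 + 9, 11 = 1*9 + 2, 9 = 4*2 + 1, 2 = 2*1).
gcd(1, 10098) = 1.
1 divides 30, so integer solutions exist.

yes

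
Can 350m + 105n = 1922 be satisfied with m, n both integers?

no

gcd(350, 105) = 35  (350 = 3·105 + 35, 105 = 3·35).
35 does not divide 1922 (remainder 32), so no integer solutions.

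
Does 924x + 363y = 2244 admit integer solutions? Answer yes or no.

gcd(924, 363) = 33  (924 = 2·363 + 198, 363 = 1·198 + 165, 198 = 1·165 + 33, 165 = 5·33).
33 divides 2244, so integer solutions exist.

yes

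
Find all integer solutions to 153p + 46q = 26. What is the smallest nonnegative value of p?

14

gcd(153, 46):
  153 = 3×46 + 15
  46 = 3×15 + 1
  15 = 15×1
so gcd(153, 46) = 1.
1 divides 26, so solutions exist.
Back-substitute for Bézout coefficients:
  1 = 46 - 3×15
  ... = 153×(-3) + 46×(10)
Scale by 26/1 = 26: (p₀, q₀) = (-78, 260).
General solution: p = -78 + 46t, q = 260 - 153t for integer t.
p ≥ 0: smallest is -78 mod 46 = 14 (at t = 2), with q = -46.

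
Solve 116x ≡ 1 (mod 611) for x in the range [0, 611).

532

gcd(611, 116) = 1  (611 = 5·116 + 31, 116 = 3·31 + 23, 31 = 1·23 + 8, 23 = 2·8 + 7, 8 = 1·7 + 1, 7 = 7·1).
Back-substituting, 116·(-79) + 611·(15) = 1.
So 116·-79 ≡ 1 (mod 611), and -79 mod 611 = 532.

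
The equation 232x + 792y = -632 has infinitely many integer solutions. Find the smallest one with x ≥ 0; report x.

28

gcd(792, 232) = 8  (792 = 3*232 + 96, 232 = 2*96 + 40, 96 = 2*40 + 16, 40 = 2*16 + 8, 16 = 2*8).
8 divides -632, so solutions exist.
Back-substituting, 232*(41) + 792*(-12) = 8.
Scale by -632/8 = -79: (x₀, y₀) = (-3239, 948).
General solution: x = -3239 + 99t, y = 948 - 29t for integer t.
x ≥ 0: smallest is -3239 mod 99 = 28 (at t = 33), with y = -9.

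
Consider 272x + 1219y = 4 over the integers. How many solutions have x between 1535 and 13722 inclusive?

gcd(1219, 272):
  1219 = 4·272 + 131
  272 = 2·131 + 10
  131 = 13·10 + 1
  10 = 10·1
so gcd(1219, 272) = 1.
Back-substitute for Bézout coefficients:
  1 = 131 - 13·10
  ... = 272·(-121) + 1219·(27)
Scale by 4: particular solution (-484, 108); reduce x mod 1219: (735, -164).
General solution: x = 735 + 1219t, y = -164 - 272t for integer t.
1535 ≤ 735 + 1219t ≤ 13722 gives t ∈ [1, 10], which is 10 values.

10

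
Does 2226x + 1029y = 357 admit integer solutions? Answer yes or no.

gcd(2226, 1029):
  2226 = 2×1029 + 168
  1029 = 6×168 + 21
  168 = 8×21
so gcd(2226, 1029) = 21.
21 divides 357, so integer solutions exist.

yes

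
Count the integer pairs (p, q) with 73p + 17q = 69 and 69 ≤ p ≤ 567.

29

gcd(73, 17):
  73 = 4·17 + 5
  17 = 3·5 + 2
  5 = 2·2 + 1
  2 = 2·1
so gcd(73, 17) = 1.
Back-substitute for Bézout coefficients:
  1 = 5 - 2·2
  ... = 73·(7) + 17·(-30)
Scale by 69: particular solution (483, -2070); reduce p mod 17: (7, -26).
General solution: p = 7 + 17t, q = -26 - 73t for integer t.
69 ≤ 7 + 17t ≤ 567 gives t ∈ [4, 32], which is 29 values.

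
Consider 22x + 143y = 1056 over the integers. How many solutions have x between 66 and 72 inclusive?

gcd(143, 22) = 11  (143 = 6·22 + 11, 22 = 2·11).
Back-substituting, 22·(-6) + 143·(1) = 11.
Scale by 96: particular solution (-576, 96); reduce x mod 13: (9, 6).
General solution: x = 9 + 13t, y = 6 - 2t for integer t.
66 ≤ 9 + 13t ≤ 72 gives t ∈ [5, 4], which is 0 values.

0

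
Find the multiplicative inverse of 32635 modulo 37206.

32599

gcd(37206, 32635) = 1  (37206 = 1·32635 + 4571, 32635 = 7·4571 + 638, 4571 = 7·638 + 105, 638 = 6·105 + 8, 105 = 13·8 + 1, 8 = 8·1).
Back-substituting, 32635·(-4607) + 37206·(4041) = 1.
So 32635·-4607 ≡ 1 (mod 37206), and -4607 mod 37206 = 32599.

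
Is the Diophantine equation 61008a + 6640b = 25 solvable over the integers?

no

gcd(61008, 6640) = 16  (61008 = 9×6640 + 1248, 6640 = 5×1248 + 400, 1248 = 3×400 + 48, 400 = 8×48 + 16, 48 = 3×16).
16 does not divide 25 (remainder 9), so no integer solutions.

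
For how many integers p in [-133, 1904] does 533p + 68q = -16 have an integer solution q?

30

gcd(533, 68):
  533 = 7·68 + 57
  68 = 1·57 + 11
  57 = 5·11 + 2
  11 = 5·2 + 1
  2 = 2·1
so gcd(533, 68) = 1.
Back-substitute for Bézout coefficients:
  1 = 11 - 5·2
  ... = 533·(-31) + 68·(243)
Scale by -16: particular solution (496, -3888); reduce p mod 68: (20, -157).
General solution: p = 20 + 68t, q = -157 - 533t for integer t.
-133 ≤ 20 + 68t ≤ 1904 gives t ∈ [-2, 27], which is 30 values.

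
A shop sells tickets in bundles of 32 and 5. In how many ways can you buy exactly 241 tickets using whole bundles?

1

Need nonnegative integers with 32j + 5k = 241.
gcd(32, 5) = 1, and 32·(-2) + 5·(13) = 1.
So (j₀, k₀) = (-482, 3133); general j = -482 + 5t, k = 3133 - 32t.
j ≥ 0 ⇒ t ≥ 97; k ≥ 0 ⇒ t ≤ 97. That's 1 value of t.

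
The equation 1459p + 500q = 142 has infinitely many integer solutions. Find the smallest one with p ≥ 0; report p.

gcd(1459, 500):
  1459 = 2×500 + 459
  500 = 1×459 + 41
  459 = 11×41 + 8
  41 = 5×8 + 1
  8 = 8×1
so gcd(1459, 500) = 1.
1 divides 142, so solutions exist.
Back-substitute for Bézout coefficients:
  1 = 41 - 5×8
  ... = 1459×(-61) + 500×(178)
Scale by 142/1 = 142: (p₀, q₀) = (-8662, 25276).
General solution: p = -8662 + 500t, q = 25276 - 1459t for integer t.
p ≥ 0: smallest is -8662 mod 500 = 338 (at t = 18), with q = -986.

338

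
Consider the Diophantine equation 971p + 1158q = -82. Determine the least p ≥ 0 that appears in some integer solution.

gcd(1158, 971):
  1158 = 1·971 + 187
  971 = 5·187 + 36
  187 = 5·36 + 7
  36 = 5·7 + 1
  7 = 7·1
so gcd(1158, 971) = 1.
1 divides -82, so solutions exist.
Back-substitute for Bézout coefficients:
  1 = 36 - 5·7
  ... = 971·(161) + 1158·(-135)
Scale by -82/1 = -82: (p₀, q₀) = (-13202, 11070).
General solution: p = -13202 + 1158t, q = 11070 - 971t for integer t.
p ≥ 0: smallest is -13202 mod 1158 = 694 (at t = 12), with q = -582.

694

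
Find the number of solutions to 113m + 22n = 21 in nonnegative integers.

gcd(113, 22) = 1.
By Bézout, 113*(-7) + 22*(36) = 1.
One solution: (7, -35).
General: m = 7 + 22t, n = -35 - 113t.
m ≥ 0 ⇒ t ≥ 0; n ≥ 0 ⇒ t ≤ -1. So t ∈ [0, -1]: 0 solutions.

0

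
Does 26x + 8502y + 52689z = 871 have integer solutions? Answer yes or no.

gcd(8502, 26) = 26.
gcd(26, 52689) = 13.
13 divides 871, so integer solutions exist.

yes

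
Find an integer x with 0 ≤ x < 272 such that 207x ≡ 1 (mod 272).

159

gcd(272, 207) = 1  (272 = 1*207 + 65, 207 = 3*65 + 12, 65 = 5*12 + 5, 12 = 2*5 + 2, 5 = 2*2 + 1, 2 = 2*1).
Back-substituting, 207*(-113) + 272*(86) = 1.
So 207*-113 ≡ 1 (mod 272), and -113 mod 272 = 159.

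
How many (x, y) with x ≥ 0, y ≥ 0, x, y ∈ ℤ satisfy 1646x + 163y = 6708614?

gcd(1646, 163):
  1646 = 10×163 + 16
  163 = 10×16 + 3
  16 = 5×3 + 1
  3 = 3×1
so gcd(1646, 163) = 1.
Back-substitute for Bézout coefficients:
  1 = 16 - 5×3
  ... = 1646×(51) + 163×(-515)
Scale by 6708614: one solution is (342139314, -3454936210). Reduce x mod 163: (32, 40834).
General: x = 32 + 163t, y = 40834 - 1646t.
x ≥ 0 ⇒ t ≥ 0; y ≥ 0 ⇒ t ≤ 24. So t ∈ [0, 24]: 25 solutions.

25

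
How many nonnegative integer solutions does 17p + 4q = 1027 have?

15

gcd(17, 4) = 1.
By Bézout, 17·(1) + 4·(-4) = 1.
One solution: (3, 244).
General: p = 3 + 4t, q = 244 - 17t.
p ≥ 0 ⇒ t ≥ 0; q ≥ 0 ⇒ t ≤ 14. So t ∈ [0, 14]: 15 solutions.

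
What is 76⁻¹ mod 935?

406

gcd(935, 76):
  935 = 12*76 + 23
  76 = 3*23 + 7
  23 = 3*7 + 2
  7 = 3*2 + 1
  2 = 2*1
so gcd(935, 76) = 1.
Back-substitute for Bézout coefficients:
  1 = 7 - 3*2
  ... = 76*(406) + 935*(-33)
So 76*406 ≡ 1 (mod 935), and 406 mod 935 = 406.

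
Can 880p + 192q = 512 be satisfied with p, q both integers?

yes

gcd(880, 192):
  880 = 4*192 + 112
  192 = 1*112 + 80
  112 = 1*80 + 32
  80 = 2*32 + 16
  32 = 2*16
so gcd(880, 192) = 16.
16 divides 512, so integer solutions exist.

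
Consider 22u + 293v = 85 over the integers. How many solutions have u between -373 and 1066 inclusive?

gcd(293, 22):
  293 = 13·22 + 7
  22 = 3·7 + 1
  7 = 7·1
so gcd(293, 22) = 1.
Back-substitute for Bézout coefficients:
  1 = 22 - 3·7
  ... = 22·(40) + 293·(-3)
Scale by 85: particular solution (3400, -255); reduce u mod 293: (177, -13).
General solution: u = 177 + 293t, v = -13 - 22t for integer t.
-373 ≤ 177 + 293t ≤ 1066 gives t ∈ [-1, 3], which is 5 values.

5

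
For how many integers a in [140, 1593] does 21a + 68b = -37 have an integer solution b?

21

gcd(68, 21) = 1.
By Bézout, 21×(13) + 68×(-4) = 1.
Particular solution: (63, -20).
General solution: a = 63 + 68t, b = -20 - 21t for integer t.
140 ≤ 63 + 68t ≤ 1593 gives t ∈ [2, 22], which is 21 values.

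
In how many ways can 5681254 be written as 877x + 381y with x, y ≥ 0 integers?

17

gcd(877, 381):
  877 = 2*381 + 115
  381 = 3*115 + 36
  115 = 3*36 + 7
  36 = 5*7 + 1
  7 = 7*1
so gcd(877, 381) = 1.
Back-substitute for Bézout coefficients:
  1 = 36 - 5*7
  ... = 877*(-53) + 381*(122)
Scale by 5681254: one solution is (-301106462, 693112988). Reduce x mod 381: (124, 14626).
General: x = 124 + 381t, y = 14626 - 877t.
x ≥ 0 ⇒ t ≥ 0; y ≥ 0 ⇒ t ≤ 16. So t ∈ [0, 16]: 17 solutions.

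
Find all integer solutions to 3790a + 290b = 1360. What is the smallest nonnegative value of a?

gcd(3790, 290):
  3790 = 13·290 + 20
  290 = 14·20 + 10
  20 = 2·10
so gcd(3790, 290) = 10.
10 divides 1360, so solutions exist.
Back-substitute for Bézout coefficients:
  10 = 290 - 14·20
  ... = 3790·(-14) + 290·(183)
Scale by 1360/10 = 136: (a₀, b₀) = (-1904, 24888).
General solution: a = -1904 + 29t, b = 24888 - 379t for integer t.
a ≥ 0: smallest is -1904 mod 29 = 10 (at t = 66), with b = -126.

10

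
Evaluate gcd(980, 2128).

gcd(2128, 980):
  2128 = 2×980 + 168
  980 = 5×168 + 140
  168 = 1×140 + 28
  140 = 5×28
so gcd(2128, 980) = 28.

28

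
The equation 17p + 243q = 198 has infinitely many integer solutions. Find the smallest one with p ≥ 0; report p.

gcd(243, 17) = 1  (243 = 14*17 + 5, 17 = 3*5 + 2, 5 = 2*2 + 1, 2 = 2*1).
1 divides 198, so solutions exist.
Back-substituting, 17*(-100) + 243*(7) = 1.
Scale by 198/1 = 198: (p₀, q₀) = (-19800, 1386).
General solution: p = -19800 + 243t, q = 1386 - 17t for integer t.
p ≥ 0: smallest is -19800 mod 243 = 126 (at t = 82), with q = -8.

126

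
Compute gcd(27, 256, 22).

gcd(256, 27):
  256 = 9·27 + 13
  27 = 2·13 + 1
  13 = 13·1
so gcd(256, 27) = 1.
gcd(1, 22) = 1.

1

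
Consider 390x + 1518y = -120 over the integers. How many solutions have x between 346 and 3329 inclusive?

gcd(1518, 390) = 6  (1518 = 3×390 + 348, 390 = 1×348 + 42, 348 = 8×42 + 12, 42 = 3×12 + 6, 12 = 2×6).
Back-substituting, 390×(109) + 1518×(-28) = 6.
Scale by -20: particular solution (-2180, 560); reduce x mod 253: (97, -25).
General solution: x = 97 + 253t, y = -25 - 65t for integer t.
346 ≤ 97 + 253t ≤ 3329 gives t ∈ [1, 12], which is 12 values.

12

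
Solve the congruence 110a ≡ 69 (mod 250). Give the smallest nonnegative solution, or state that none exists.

gcd(250, 110) = 10.
10 does not divide 69, so the congruence has no solution.

no solution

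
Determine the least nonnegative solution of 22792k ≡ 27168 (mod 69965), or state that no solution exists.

no solution

gcd(69965, 22792) = 7  (69965 = 3×22792 + 1589, 22792 = 14×1589 + 546, 1589 = 2×546 + 497, 546 = 1×497 + 49, 497 = 10×49 + 7, 49 = 7×7).
7 does not divide 27168, so the congruence has no solution.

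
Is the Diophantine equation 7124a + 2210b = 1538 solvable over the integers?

no

gcd(7124, 2210) = 26  (7124 = 3×2210 + 494, 2210 = 4×494 + 234, 494 = 2×234 + 26, 234 = 9×26).
26 does not divide 1538 (remainder 4), so no integer solutions.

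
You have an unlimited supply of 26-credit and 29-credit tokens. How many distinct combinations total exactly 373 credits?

Need nonnegative integers with 26j + 29k = 373.
gcd(26, 29) = 1, and 26·(-10) + 29·(9) = 1.
So (j₀, k₀) = (-3730, 3357); general j = -3730 + 29t, k = 3357 - 26t.
j ≥ 0 ⇒ t ≥ 129; k ≥ 0 ⇒ t ≤ 129. That's 1 value of t.

1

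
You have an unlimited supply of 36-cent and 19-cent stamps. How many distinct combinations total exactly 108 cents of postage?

1

Need nonnegative integers with 36j + 19k = 108.
gcd(36, 19) = 1, and 36·(9) + 19·(-17) = 1.
So (j₀, k₀) = (972, -1836); general j = 972 + 19t, k = -1836 - 36t.
j ≥ 0 ⇒ t ≥ -51; k ≥ 0 ⇒ t ≤ -51. That's 1 value of t.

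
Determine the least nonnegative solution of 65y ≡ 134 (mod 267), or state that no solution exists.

gcd(267, 65) = 1  (267 = 4·65 + 7, 65 = 9·7 + 2, 7 = 3·2 + 1, 2 = 2·1).
1 divides 134, so solutions exist.
Back-substituting, 65·(-115) + 267·(28) = 1.
So 65·(-115) ≡ 1 (mod 267); multiply by 134: y ≡ -15410 (mod 267).
Smallest nonnegative: y = -15410 mod 267 = 76.

76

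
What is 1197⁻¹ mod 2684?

gcd(2684, 1197) = 1.
By Bézout, 1197·(-435) + 2684·(194) = 1.
So 1197·-435 ≡ 1 (mod 2684), and -435 mod 2684 = 2249.

2249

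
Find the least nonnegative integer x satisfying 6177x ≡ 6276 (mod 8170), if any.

gcd(8170, 6177) = 1.
1 divides 6276, so solutions exist.
By Bézout, 6177×(-2517) + 8170×(1903) = 1.
So 6177×(-2517) ≡ 1 (mod 8170); multiply by 6276: x ≡ -15796692 (mod 8170).
Smallest nonnegative: x = -15796692 mod 8170 = 4088.

4088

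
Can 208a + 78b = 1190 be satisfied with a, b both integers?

no

gcd(208, 78) = 26  (208 = 2*78 + 52, 78 = 1*52 + 26, 52 = 2*26).
26 does not divide 1190 (remainder 20), so no integer solutions.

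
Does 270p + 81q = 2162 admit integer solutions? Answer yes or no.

no

gcd(270, 81):
  270 = 3·81 + 27
  81 = 3·27
so gcd(270, 81) = 27.
27 does not divide 2162 (remainder 2), so no integer solutions.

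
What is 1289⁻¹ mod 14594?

gcd(14594, 1289):
  14594 = 11*1289 + 415
  1289 = 3*415 + 44
  415 = 9*44 + 19
  44 = 2*19 + 6
  19 = 3*6 + 1
  6 = 6*1
so gcd(14594, 1289) = 1.
Back-substitute for Bézout coefficients:
  1 = 19 - 3*6
  ... = 1289*(-2321) + 14594*(205)
So 1289*-2321 ≡ 1 (mod 14594), and -2321 mod 14594 = 12273.

12273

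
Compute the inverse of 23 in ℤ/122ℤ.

69

gcd(122, 23) = 1.
By Bézout, 23*(-53) + 122*(10) = 1.
So 23*-53 ≡ 1 (mod 122), and -53 mod 122 = 69.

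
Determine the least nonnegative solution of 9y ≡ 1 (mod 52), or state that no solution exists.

gcd(52, 9):
  52 = 5×9 + 7
  9 = 1×7 + 2
  7 = 3×2 + 1
  2 = 2×1
so gcd(52, 9) = 1.
1 divides 1, so solutions exist.
Back-substitute for Bézout coefficients:
  1 = 7 - 3×2
  ... = 9×(-23) + 52×(4)
So 9×(-23) ≡ 1 (mod 52); multiply by 1: y ≡ -23 (mod 52).
Smallest nonnegative: y = -23 mod 52 = 29.

29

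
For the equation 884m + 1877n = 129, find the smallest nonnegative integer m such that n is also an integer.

652

gcd(1877, 884):
  1877 = 2*884 + 109
  884 = 8*109 + 12
  109 = 9*12 + 1
  12 = 12*1
so gcd(1877, 884) = 1.
1 divides 129, so solutions exist.
Back-substitute for Bézout coefficients:
  1 = 109 - 9*12
  ... = 884*(-155) + 1877*(73)
Scale by 129/1 = 129: (m₀, n₀) = (-19995, 9417).
General solution: m = -19995 + 1877t, n = 9417 - 884t for integer t.
m ≥ 0: smallest is -19995 mod 1877 = 652 (at t = 11), with n = -307.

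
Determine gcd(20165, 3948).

1

gcd(20165, 3948):
  20165 = 5·3948 + 425
  3948 = 9·425 + 123
  425 = 3·123 + 56
  123 = 2·56 + 11
  56 = 5·11 + 1
  11 = 11·1
so gcd(20165, 3948) = 1.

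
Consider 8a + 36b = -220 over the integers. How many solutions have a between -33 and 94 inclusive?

gcd(36, 8) = 4  (36 = 4·8 + 4, 8 = 2·4).
Back-substituting, 8·(-4) + 36·(1) = 4.
Scale by -55: particular solution (220, -55); reduce a mod 9: (4, -7).
General solution: a = 4 + 9t, b = -7 - 2t for integer t.
-33 ≤ 4 + 9t ≤ 94 gives t ∈ [-4, 10], which is 15 values.

15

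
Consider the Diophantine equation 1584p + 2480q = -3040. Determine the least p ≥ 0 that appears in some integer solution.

20

gcd(2480, 1584) = 16  (2480 = 1×1584 + 896, 1584 = 1×896 + 688, 896 = 1×688 + 208, 688 = 3×208 + 64, 208 = 3×64 + 16, 64 = 4×16).
16 divides -3040, so solutions exist.
Back-substituting, 1584×(-36) + 2480×(23) = 16.
Scale by -3040/16 = -190: (p₀, q₀) = (6840, -4370).
General solution: p = 6840 + 155t, q = -4370 - 99t for integer t.
p ≥ 0: smallest is 6840 mod 155 = 20 (at t = -44), with q = -14.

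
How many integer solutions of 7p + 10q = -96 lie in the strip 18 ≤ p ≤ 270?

gcd(10, 7) = 1  (10 = 1*7 + 3, 7 = 2*3 + 1, 3 = 3*1).
Back-substituting, 7*(3) + 10*(-2) = 1.
Scale by -96: particular solution (-288, 192); reduce p mod 10: (2, -11).
General solution: p = 2 + 10t, q = -11 - 7t for integer t.
18 ≤ 2 + 10t ≤ 270 gives t ∈ [2, 26], which is 25 values.

25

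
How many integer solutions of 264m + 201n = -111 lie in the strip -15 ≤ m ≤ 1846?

gcd(264, 201) = 3  (264 = 1*201 + 63, 201 = 3*63 + 12, 63 = 5*12 + 3, 12 = 4*3).
Back-substituting, 264*(16) + 201*(-21) = 3.
Scale by -37: particular solution (-592, 777); reduce m mod 67: (11, -15).
General solution: m = 11 + 67t, n = -15 - 88t for integer t.
-15 ≤ 11 + 67t ≤ 1846 gives t ∈ [0, 27], which is 28 values.

28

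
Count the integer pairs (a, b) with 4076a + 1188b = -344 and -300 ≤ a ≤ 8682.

gcd(4076, 1188):
  4076 = 3*1188 + 512
  1188 = 2*512 + 164
  512 = 3*164 + 20
  164 = 8*20 + 4
  20 = 5*4
so gcd(4076, 1188) = 4.
Back-substitute for Bézout coefficients:
  4 = 164 - 8*20
  ... = 4076*(-58) + 1188*(199)
Scale by -86: particular solution (4988, -17114); reduce a mod 297: (236, -810).
General solution: a = 236 + 297t, b = -810 - 1019t for integer t.
-300 ≤ 236 + 297t ≤ 8682 gives t ∈ [-1, 28], which is 30 values.

30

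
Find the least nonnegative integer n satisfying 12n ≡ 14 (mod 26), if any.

12

gcd(26, 12):
  26 = 2×12 + 2
  12 = 6×2
so gcd(26, 12) = 2.
2 divides 14, so solutions exist.
Back-substitute for Bézout coefficients:
  2 = 26 - 2×12
  ... = 12×(-2) + 26×(1)
So 12×(-2) ≡ 2 (mod 26); multiply by 7: n ≡ -14 (mod 13).
Smallest nonnegative: n = -14 mod 13 = 12.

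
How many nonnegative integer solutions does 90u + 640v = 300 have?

0

gcd(640, 90):
  640 = 7*90 + 10
  90 = 9*10
so gcd(640, 90) = 10.
Back-substitute for Bézout coefficients:
  10 = 640 - 7*90
  ... = 90*(-7) + 640*(1)
Scale by 30: one solution is (-210, 30). Reduce u mod 64: (46, -6).
General: u = 46 + 64t, v = -6 - 9t.
u ≥ 0 ⇒ t ≥ 0; v ≥ 0 ⇒ t ≤ -1. So t ∈ [0, -1]: 0 solutions.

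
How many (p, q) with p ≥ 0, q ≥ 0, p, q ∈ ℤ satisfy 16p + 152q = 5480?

gcd(152, 16):
  152 = 9×16 + 8
  16 = 2×8
so gcd(152, 16) = 8.
Back-substitute for Bézout coefficients:
  8 = 152 - 9×16
  ... = 16×(-9) + 152×(1)
Scale by 685: one solution is (-6165, 685). Reduce p mod 19: (10, 35).
General: p = 10 + 19t, q = 35 - 2t.
p ≥ 0 ⇒ t ≥ 0; q ≥ 0 ⇒ t ≤ 17. So t ∈ [0, 17]: 18 solutions.

18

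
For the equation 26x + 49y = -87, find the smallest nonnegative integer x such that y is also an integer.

40

gcd(49, 26):
  49 = 1*26 + 23
  26 = 1*23 + 3
  23 = 7*3 + 2
  3 = 1*2 + 1
  2 = 2*1
so gcd(49, 26) = 1.
1 divides -87, so solutions exist.
Back-substitute for Bézout coefficients:
  1 = 3 - 1*2
  ... = 26*(17) + 49*(-9)
Scale by -87/1 = -87: (x₀, y₀) = (-1479, 783).
General solution: x = -1479 + 49t, y = 783 - 26t for integer t.
x ≥ 0: smallest is -1479 mod 49 = 40 (at t = 31), with y = -23.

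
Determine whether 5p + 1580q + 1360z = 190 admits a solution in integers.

gcd(1580, 5) = 5  (1580 = 316·5).
gcd(5, 1360) = 5.
5 divides 190, so integer solutions exist.

yes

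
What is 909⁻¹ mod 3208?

2421

gcd(3208, 909):
  3208 = 3·909 + 481
  909 = 1·481 + 428
  481 = 1·428 + 53
  428 = 8·53 + 4
  53 = 13·4 + 1
  4 = 4·1
so gcd(3208, 909) = 1.
Back-substitute for Bézout coefficients:
  1 = 53 - 13·4
  ... = 909·(-787) + 3208·(223)
So 909·-787 ≡ 1 (mod 3208), and -787 mod 3208 = 2421.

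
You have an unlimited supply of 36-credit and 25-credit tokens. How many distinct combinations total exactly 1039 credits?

1

Need nonnegative integers with 36j + 25k = 1039.
gcd(36, 25) = 1, and 36·(-9) + 25·(13) = 1.
So (j₀, k₀) = (-9351, 13507); general j = -9351 + 25t, k = 13507 - 36t.
j ≥ 0 ⇒ t ≥ 375; k ≥ 0 ⇒ t ≤ 375. That's 1 value of t.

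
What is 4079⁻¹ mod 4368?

gcd(4368, 4079) = 1  (4368 = 1·4079 + 289, 4079 = 14·289 + 33, 289 = 8·33 + 25, 33 = 1·25 + 8, 25 = 3·8 + 1, 8 = 8·1).
Back-substituting, 4079·(-529) + 4368·(494) = 1.
So 4079·-529 ≡ 1 (mod 4368), and -529 mod 4368 = 3839.

3839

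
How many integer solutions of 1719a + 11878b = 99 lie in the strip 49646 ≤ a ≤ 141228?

gcd(11878, 1719) = 1  (11878 = 6·1719 + 1564, 1719 = 1·1564 + 155, 1564 = 10·155 + 14, 155 = 11·14 + 1, 14 = 14·1).
Back-substituting, 1719·(843) + 11878·(-122) = 1.
Scale by 99: particular solution (83457, -12078); reduce a mod 11878: (311, -45).
General solution: a = 311 + 11878t, b = -45 - 1719t for integer t.
49646 ≤ 311 + 11878t ≤ 141228 gives t ∈ [5, 11], which is 7 values.

7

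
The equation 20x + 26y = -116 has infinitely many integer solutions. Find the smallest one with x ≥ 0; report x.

2

gcd(26, 20):
  26 = 1*20 + 6
  20 = 3*6 + 2
  6 = 3*2
so gcd(26, 20) = 2.
2 divides -116, so solutions exist.
Back-substitute for Bézout coefficients:
  2 = 20 - 3*6
  ... = 20*(4) + 26*(-3)
Scale by -116/2 = -58: (x₀, y₀) = (-232, 174).
General solution: x = -232 + 13t, y = 174 - 10t for integer t.
x ≥ 0: smallest is -232 mod 13 = 2 (at t = 18), with y = -6.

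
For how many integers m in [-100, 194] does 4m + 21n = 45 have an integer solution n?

14

gcd(21, 4) = 1.
By Bézout, 4*(-5) + 21*(1) = 1.
Particular solution: (6, 1).
General solution: m = 6 + 21t, n = 1 - 4t for integer t.
-100 ≤ 6 + 21t ≤ 194 gives t ∈ [-5, 8], which is 14 values.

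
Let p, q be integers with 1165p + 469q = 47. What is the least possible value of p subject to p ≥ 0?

25

gcd(1165, 469):
  1165 = 2·469 + 227
  469 = 2·227 + 15
  227 = 15·15 + 2
  15 = 7·2 + 1
  2 = 2·1
so gcd(1165, 469) = 1.
1 divides 47, so solutions exist.
Back-substitute for Bézout coefficients:
  1 = 15 - 7·2
  ... = 1165·(-219) + 469·(544)
Scale by 47/1 = 47: (p₀, q₀) = (-10293, 25568).
General solution: p = -10293 + 469t, q = 25568 - 1165t for integer t.
p ≥ 0: smallest is -10293 mod 469 = 25 (at t = 22), with q = -62.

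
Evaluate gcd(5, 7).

1

gcd(7, 5) = 1  (7 = 1×5 + 2, 5 = 2×2 + 1, 2 = 2×1).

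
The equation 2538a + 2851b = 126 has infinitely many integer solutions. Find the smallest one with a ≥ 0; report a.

1375

gcd(2851, 2538) = 1  (2851 = 1×2538 + 313, 2538 = 8×313 + 34, 313 = 9×34 + 7, 34 = 4×7 + 6, 7 = 1×6 + 1, 6 = 6×1).
1 divides 126, so solutions exist.
Back-substituting, 2538×(-419) + 2851×(373) = 1.
Scale by 126/1 = 126: (a₀, b₀) = (-52794, 46998).
General solution: a = -52794 + 2851t, b = 46998 - 2538t for integer t.
a ≥ 0: smallest is -52794 mod 2851 = 1375 (at t = 19), with b = -1224.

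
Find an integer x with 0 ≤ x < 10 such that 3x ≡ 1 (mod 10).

7

gcd(10, 3):
  10 = 3*3 + 1
  3 = 3*1
so gcd(10, 3) = 1.
Back-substitute for Bézout coefficients:
  1 = 10 - 3*3
  ... = 3*(-3) + 10*(1)
So 3*-3 ≡ 1 (mod 10), and -3 mod 10 = 7.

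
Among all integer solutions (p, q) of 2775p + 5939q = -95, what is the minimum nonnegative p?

3970

gcd(5939, 2775) = 1  (5939 = 2*2775 + 389, 2775 = 7*389 + 52, 389 = 7*52 + 25, 52 = 2*25 + 2, 25 = 12*2 + 1, 2 = 2*1).
1 divides -95, so solutions exist.
Back-substituting, 2775*(-2855) + 5939*(1334) = 1.
Scale by -95/1 = -95: (p₀, q₀) = (271225, -126730).
General solution: p = 271225 + 5939t, q = -126730 - 2775t for integer t.
p ≥ 0: smallest is 271225 mod 5939 = 3970 (at t = -45), with q = -1855.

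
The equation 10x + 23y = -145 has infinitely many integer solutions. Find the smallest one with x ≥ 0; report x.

20

gcd(23, 10) = 1.
1 divides -145, so solutions exist.
By Bézout, 10×(7) + 23×(-3) = 1.
Scale by -145/1 = -145: (x₀, y₀) = (-1015, 435).
General solution: x = -1015 + 23t, y = 435 - 10t for integer t.
x ≥ 0: smallest is -1015 mod 23 = 20 (at t = 45), with y = -15.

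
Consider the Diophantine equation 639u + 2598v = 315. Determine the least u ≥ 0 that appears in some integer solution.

gcd(2598, 639) = 3  (2598 = 4*639 + 42, 639 = 15*42 + 9, 42 = 4*9 + 6, 9 = 1*6 + 3, 6 = 2*3).
3 divides 315, so solutions exist.
Back-substituting, 639*(309) + 2598*(-76) = 3.
Scale by 315/3 = 105: (u₀, v₀) = (32445, -7980).
General solution: u = 32445 + 866t, v = -7980 - 213t for integer t.
u ≥ 0: smallest is 32445 mod 866 = 403 (at t = -37), with v = -99.

403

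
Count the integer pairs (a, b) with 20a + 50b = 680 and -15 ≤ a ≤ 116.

26

gcd(50, 20) = 10  (50 = 2*20 + 10, 20 = 2*10).
Back-substituting, 20*(-2) + 50*(1) = 10.
Scale by 68: particular solution (-136, 68); reduce a mod 5: (4, 12).
General solution: a = 4 + 5t, b = 12 - 2t for integer t.
-15 ≤ 4 + 5t ≤ 116 gives t ∈ [-3, 22], which is 26 values.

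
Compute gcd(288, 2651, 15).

1

gcd(2651, 288):
  2651 = 9×288 + 59
  288 = 4×59 + 52
  59 = 1×52 + 7
  52 = 7×7 + 3
  7 = 2×3 + 1
  3 = 3×1
so gcd(2651, 288) = 1.
gcd(1, 15) = 1.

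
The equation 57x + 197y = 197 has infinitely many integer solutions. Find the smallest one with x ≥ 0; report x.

gcd(197, 57) = 1.
1 divides 197, so solutions exist.
By Bézout, 57×(-38) + 197×(11) = 1.
Scale by 197/1 = 197: (x₀, y₀) = (-7486, 2167).
General solution: x = -7486 + 197t, y = 2167 - 57t for integer t.
x ≥ 0: smallest is -7486 mod 197 = 0 (at t = 38), with y = 1.

0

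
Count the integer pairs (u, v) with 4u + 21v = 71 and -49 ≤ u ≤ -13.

2

gcd(21, 4) = 1.
By Bézout, 4·(-5) + 21·(1) = 1.
Particular solution: (2, 3).
General solution: u = 2 + 21t, v = 3 - 4t for integer t.
-49 ≤ 2 + 21t ≤ -13 gives t ∈ [-2, -1], which is 2 values.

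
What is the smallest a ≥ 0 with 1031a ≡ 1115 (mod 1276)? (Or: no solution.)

gcd(1276, 1031) = 1  (1276 = 1*1031 + 245, 1031 = 4*245 + 51, 245 = 4*51 + 41, 51 = 1*41 + 10, 41 = 4*10 + 1, 10 = 10*1).
1 divides 1115, so solutions exist.
Back-substituting, 1031*(-125) + 1276*(101) = 1.
So 1031*(-125) ≡ 1 (mod 1276); multiply by 1115: a ≡ -139375 (mod 1276).
Smallest nonnegative: a = -139375 mod 1276 = 985.

985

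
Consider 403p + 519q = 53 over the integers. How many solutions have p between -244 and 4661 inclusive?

gcd(519, 403):
  519 = 1*403 + 116
  403 = 3*116 + 55
  116 = 2*55 + 6
  55 = 9*6 + 1
  6 = 6*1
so gcd(519, 403) = 1.
Back-substitute for Bézout coefficients:
  1 = 55 - 9*6
  ... = 403*(85) + 519*(-66)
Scale by 53: particular solution (4505, -3498); reduce p mod 519: (353, -274).
General solution: p = 353 + 519t, q = -274 - 403t for integer t.
-244 ≤ 353 + 519t ≤ 4661 gives t ∈ [-1, 8], which is 10 values.

10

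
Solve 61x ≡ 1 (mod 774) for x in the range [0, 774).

571

gcd(774, 61):
  774 = 12×61 + 42
  61 = 1×42 + 19
  42 = 2×19 + 4
  19 = 4×4 + 3
  4 = 1×3 + 1
  3 = 3×1
so gcd(774, 61) = 1.
Back-substitute for Bézout coefficients:
  1 = 4 - 1×3
  ... = 61×(-203) + 774×(16)
So 61×-203 ≡ 1 (mod 774), and -203 mod 774 = 571.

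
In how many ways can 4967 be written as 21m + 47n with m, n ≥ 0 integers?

gcd(47, 21) = 1.
By Bézout, 21×(9) + 47×(-4) = 1.
One solution: (6, 103).
General: m = 6 + 47t, n = 103 - 21t.
m ≥ 0 ⇒ t ≥ 0; n ≥ 0 ⇒ t ≤ 4. So t ∈ [0, 4]: 5 solutions.

5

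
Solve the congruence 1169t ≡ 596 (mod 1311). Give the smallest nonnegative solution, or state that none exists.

gcd(1311, 1169):
  1311 = 1×1169 + 142
  1169 = 8×142 + 33
  142 = 4×33 + 10
  33 = 3×10 + 3
  10 = 3×3 + 1
  3 = 3×1
so gcd(1311, 1169) = 1.
1 divides 596, so solutions exist.
Back-substitute for Bézout coefficients:
  1 = 10 - 3×3
  ... = 1169×(-397) + 1311×(354)
So 1169×(-397) ≡ 1 (mod 1311); multiply by 596: t ≡ -236612 (mod 1311).
Smallest nonnegative: t = -236612 mod 1311 = 679.

679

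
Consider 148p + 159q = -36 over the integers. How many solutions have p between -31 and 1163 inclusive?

7

gcd(159, 148) = 1.
By Bézout, 148×(-29) + 159×(27) = 1.
Particular solution: (90, -84).
General solution: p = 90 + 159t, q = -84 - 148t for integer t.
-31 ≤ 90 + 159t ≤ 1163 gives t ∈ [0, 6], which is 7 values.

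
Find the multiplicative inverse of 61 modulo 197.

gcd(197, 61):
  197 = 3*61 + 14
  61 = 4*14 + 5
  14 = 2*5 + 4
  5 = 1*4 + 1
  4 = 4*1
so gcd(197, 61) = 1.
Back-substitute for Bézout coefficients:
  1 = 5 - 1*4
  ... = 61*(42) + 197*(-13)
So 61*42 ≡ 1 (mod 197), and 42 mod 197 = 42.

42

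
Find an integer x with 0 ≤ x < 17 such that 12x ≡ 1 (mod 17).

gcd(17, 12) = 1  (17 = 1×12 + 5, 12 = 2×5 + 2, 5 = 2×2 + 1, 2 = 2×1).
Back-substituting, 12×(-7) + 17×(5) = 1.
So 12×-7 ≡ 1 (mod 17), and -7 mod 17 = 10.

10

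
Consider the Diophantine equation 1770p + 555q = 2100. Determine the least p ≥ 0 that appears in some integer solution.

gcd(1770, 555):
  1770 = 3·555 + 105
  555 = 5·105 + 30
  105 = 3·30 + 15
  30 = 2·15
so gcd(1770, 555) = 15.
15 divides 2100, so solutions exist.
Back-substitute for Bézout coefficients:
  15 = 105 - 3·30
  ... = 1770·(16) + 555·(-51)
Scale by 2100/15 = 140: (p₀, q₀) = (2240, -7140).
General solution: p = 2240 + 37t, q = -7140 - 118t for integer t.
p ≥ 0: smallest is 2240 mod 37 = 20 (at t = -60), with q = -60.

20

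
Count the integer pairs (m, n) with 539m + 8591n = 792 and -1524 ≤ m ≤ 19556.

27

gcd(8591, 539) = 11  (8591 = 15·539 + 506, 539 = 1·506 + 33, 506 = 15·33 + 11, 33 = 3·11).
Back-substituting, 539·(-255) + 8591·(16) = 11.
Scale by 72: particular solution (-18360, 1152); reduce m mod 781: (384, -24).
General solution: m = 384 + 781t, n = -24 - 49t for integer t.
-1524 ≤ 384 + 781t ≤ 19556 gives t ∈ [-2, 24], which is 27 values.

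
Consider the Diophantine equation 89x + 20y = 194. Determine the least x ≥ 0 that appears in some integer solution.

6

gcd(89, 20):
  89 = 4*20 + 9
  20 = 2*9 + 2
  9 = 4*2 + 1
  2 = 2*1
so gcd(89, 20) = 1.
1 divides 194, so solutions exist.
Back-substitute for Bézout coefficients:
  1 = 9 - 4*2
  ... = 89*(9) + 20*(-40)
Scale by 194/1 = 194: (x₀, y₀) = (1746, -7760).
General solution: x = 1746 + 20t, y = -7760 - 89t for integer t.
x ≥ 0: smallest is 1746 mod 20 = 6 (at t = -87), with y = -17.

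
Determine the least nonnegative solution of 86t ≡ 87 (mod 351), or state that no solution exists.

201

gcd(351, 86) = 1  (351 = 4*86 + 7, 86 = 12*7 + 2, 7 = 3*2 + 1, 2 = 2*1).
1 divides 87, so solutions exist.
Back-substituting, 86*(-151) + 351*(37) = 1.
So 86*(-151) ≡ 1 (mod 351); multiply by 87: t ≡ -13137 (mod 351).
Smallest nonnegative: t = -13137 mod 351 = 201.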